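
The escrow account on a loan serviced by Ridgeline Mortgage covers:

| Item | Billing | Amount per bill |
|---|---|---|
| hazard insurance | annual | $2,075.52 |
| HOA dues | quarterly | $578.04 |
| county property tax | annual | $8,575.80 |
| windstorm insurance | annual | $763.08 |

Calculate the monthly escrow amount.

Hazard insurance: $2,075.52 per year
HOA dues: $578.04 × 4 = $2,312.16 per year
County property tax: $8,575.80 per year
Windstorm insurance: $763.08 per year
Total annual escrow = $13,726.56
Per month = $13,726.56 ÷ 12 = $1,143.88

$1,143.88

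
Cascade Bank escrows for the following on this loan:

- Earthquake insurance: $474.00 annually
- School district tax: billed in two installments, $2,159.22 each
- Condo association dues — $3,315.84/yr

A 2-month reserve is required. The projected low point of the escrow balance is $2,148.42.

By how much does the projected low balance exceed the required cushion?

Earthquake insurance = $474.00
School district tax = $2,159.22 × 2 = $4,318.44
Condo association dues = $3,315.84
Combined annual = $474.00 + $4,318.44 + $3,315.84 = $8,108.28
Monthly escrow = $8,108.28 / 12 = $675.69
Required reserve = 2 × $675.69 = $1,351.38
Surplus = $2,148.42 − $1,351.38 = $797.04

$797.04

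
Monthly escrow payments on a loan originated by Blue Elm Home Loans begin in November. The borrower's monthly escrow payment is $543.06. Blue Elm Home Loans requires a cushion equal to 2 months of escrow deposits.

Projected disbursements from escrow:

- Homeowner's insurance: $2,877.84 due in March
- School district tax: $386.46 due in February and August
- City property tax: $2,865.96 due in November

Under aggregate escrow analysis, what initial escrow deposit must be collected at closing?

Cushion = 2 × $543.06 = $1,086.12
Trial balance (start $0, +$543.06 each month, − disbursements):
  Nov: +$543.06 − $2,865.96 → -$2,322.90
  Dec: +$543.06 → -$1,779.84
  Jan: +$543.06 → -$1,236.78
  Feb: +$543.06 − $386.46 → -$1,080.18
  Mar: +$543.06 − $2,877.84 → -$3,414.96
  Apr: +$543.06 → -$2,871.90
  May: +$543.06 → -$2,328.84
  Jun: +$543.06 → -$1,785.78
  Jul: +$543.06 → -$1,242.72
  Aug: +$543.06 − $386.46 → -$1,086.12
  Sep: +$543.06 → -$543.06
  Oct: +$543.06 → $0.00
Lowest trial balance = -$3,414.96 (Mar)
Initial deposit = cushion − low point = $1,086.12 − (-$3,414.96) = $4,501.08

$4,501.08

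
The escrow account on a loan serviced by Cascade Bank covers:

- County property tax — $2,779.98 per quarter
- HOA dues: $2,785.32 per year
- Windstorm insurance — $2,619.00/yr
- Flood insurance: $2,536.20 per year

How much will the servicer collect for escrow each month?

$1,588.37

County property tax: $2,779.98 × 4 = $11,119.92 annually
HOA dues: $2,785.32 annually
Windstorm insurance: $2,619.00 annually
Flood insurance: $2,536.20 annually
Yearly total = $11,119.92 + $2,785.32 + $2,619.00 + $2,536.20 = $19,060.44
Base monthly escrow = $19,060.44 / 12 = $1,588.37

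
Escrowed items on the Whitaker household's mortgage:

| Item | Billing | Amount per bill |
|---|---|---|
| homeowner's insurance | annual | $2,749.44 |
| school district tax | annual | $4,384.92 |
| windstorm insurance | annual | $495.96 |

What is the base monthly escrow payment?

Homeowner's insurance = $2,749.44
School district tax = $4,384.92
Windstorm insurance = $495.96
Yearly total = $2,749.44 + $4,384.92 + $495.96 = $7,630.32
Per month = $7,630.32 ÷ 12 = $635.86

$635.86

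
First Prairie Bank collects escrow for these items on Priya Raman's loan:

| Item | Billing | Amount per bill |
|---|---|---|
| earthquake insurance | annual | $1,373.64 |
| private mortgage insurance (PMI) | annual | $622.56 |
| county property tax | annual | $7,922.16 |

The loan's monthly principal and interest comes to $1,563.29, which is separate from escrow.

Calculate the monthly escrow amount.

Earthquake insurance: $1,373.64 per year
Private mortgage insurance (PMI): $622.56 per year
County property tax: $7,922.16 per year
Total annual escrow = $9,918.36
Monthly = $9,918.36 ÷ 12 = $826.53

$826.53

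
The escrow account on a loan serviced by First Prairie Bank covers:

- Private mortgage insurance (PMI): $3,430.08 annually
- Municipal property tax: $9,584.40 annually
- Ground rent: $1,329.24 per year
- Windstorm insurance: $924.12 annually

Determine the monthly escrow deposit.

Private mortgage insurance (PMI) = $3,430.08 annually
Municipal property tax = $9,584.40 annually
Ground rent = $1,329.24 annually
Windstorm insurance = $924.12 annually
Total annual escrow = $3,430.08 + $9,584.40 + $1,329.24 + $924.12 = $15,267.84
Monthly = $15,267.84 / 12 = $1,272.32

$1,272.32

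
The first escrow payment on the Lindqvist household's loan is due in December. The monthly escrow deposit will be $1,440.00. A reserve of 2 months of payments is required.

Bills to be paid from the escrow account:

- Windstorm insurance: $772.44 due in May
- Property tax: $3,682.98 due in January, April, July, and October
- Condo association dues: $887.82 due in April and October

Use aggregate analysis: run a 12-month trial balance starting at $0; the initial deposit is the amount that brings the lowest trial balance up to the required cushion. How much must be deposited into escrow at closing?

$4,320.00

Cushion = 2 × $1,440.00 = $2,880.00
Trial balance (start $0, +$1,440.00 each month, − disbursements):
  Dec: +$1,440.00 → $1,440.00
  Jan: +$1,440.00 − $3,682.98 → -$802.98
  Feb: +$1,440.00 → $637.02
  Mar: +$1,440.00 → $2,077.02
  Apr: +$1,440.00 − $4,570.80 → -$1,053.78
  May: +$1,440.00 − $772.44 → -$386.22
  Jun: +$1,440.00 → $1,053.78
  Jul: +$1,440.00 − $3,682.98 → -$1,189.20
  Aug: +$1,440.00 → $250.80
  Sep: +$1,440.00 → $1,690.80
  Oct: +$1,440.00 − $4,570.80 → -$1,440.00
  Nov: +$1,440.00 → $0.00
Lowest trial balance = -$1,440.00 (Oct)
Initial deposit = cushion − low point = $2,880.00 − (-$1,440.00) = $4,320.00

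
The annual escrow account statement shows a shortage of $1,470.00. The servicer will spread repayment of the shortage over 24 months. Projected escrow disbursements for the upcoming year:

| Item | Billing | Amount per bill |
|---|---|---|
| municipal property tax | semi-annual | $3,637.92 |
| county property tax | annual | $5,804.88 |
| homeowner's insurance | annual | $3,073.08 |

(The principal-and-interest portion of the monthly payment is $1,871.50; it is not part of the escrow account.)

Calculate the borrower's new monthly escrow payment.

Municipal property tax — $3,637.92 × 2 = $7,275.84/yr
County property tax — $5,804.88/yr
Homeowner's insurance — $3,073.08/yr
Total per year = $7,275.84 + $5,804.88 + $3,073.08 = $16,153.80
Per month = $16,153.80 / 12 = $1,346.15
Shortage spread = $1,470.00 / 24 = $61.25/mo
Adjusted monthly = $1,346.15 + $61.25 = $1,407.40

$1,407.40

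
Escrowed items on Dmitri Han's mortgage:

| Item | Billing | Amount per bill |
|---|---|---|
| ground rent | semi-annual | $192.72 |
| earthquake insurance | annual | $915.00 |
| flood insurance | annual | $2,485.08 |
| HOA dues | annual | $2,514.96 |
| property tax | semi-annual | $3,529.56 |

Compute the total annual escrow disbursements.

$13,359.60

Ground rent — $192.72 × 2 = $385.44
Earthquake insurance — $915.00
Flood insurance — $2,485.08
HOA dues — $2,514.96
Property tax — $3,529.56 × 2 = $7,059.12
Total annual escrow = $385.44 + $915.00 + $2,485.08 + $2,514.96 + $7,059.12 = $13,359.60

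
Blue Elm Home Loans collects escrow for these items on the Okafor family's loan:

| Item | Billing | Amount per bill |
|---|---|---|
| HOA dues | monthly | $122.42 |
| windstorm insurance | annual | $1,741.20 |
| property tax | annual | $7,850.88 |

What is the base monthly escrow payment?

HOA dues = $122.42 × 12 = $1,469.04 per year
Windstorm insurance = $1,741.20 per year
Property tax = $7,850.88 per year
Total per year = $1,469.04 + $1,741.20 + $7,850.88 = $11,061.12
Base monthly escrow = $11,061.12 / 12 = $921.76

$921.76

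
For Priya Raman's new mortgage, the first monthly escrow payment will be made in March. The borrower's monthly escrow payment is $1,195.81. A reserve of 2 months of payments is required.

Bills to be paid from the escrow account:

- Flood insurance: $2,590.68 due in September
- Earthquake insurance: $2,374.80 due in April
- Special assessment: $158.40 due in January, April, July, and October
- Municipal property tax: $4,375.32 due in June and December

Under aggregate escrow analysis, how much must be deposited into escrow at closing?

$4,624.84

Cushion = 2 × $1,195.81 = $2,391.62
Trial balance (start $0, +$1,195.81 each month, − disbursements):
  Mar: +$1,195.81 → $1,195.81
  Apr: +$1,195.81 − $2,533.20 → -$141.58
  May: +$1,195.81 → $1,054.23
  Jun: +$1,195.81 − $4,375.32 → -$2,125.28
  Jul: +$1,195.81 − $158.40 → -$1,087.87
  Aug: +$1,195.81 → $107.94
  Sep: +$1,195.81 − $2,590.68 → -$1,286.93
  Oct: +$1,195.81 − $158.40 → -$249.52
  Nov: +$1,195.81 → $946.29
  Dec: +$1,195.81 − $4,375.32 → -$2,233.22
  Jan: +$1,195.81 − $158.40 → -$1,195.81
  Feb: +$1,195.81 → $0.00
Lowest trial balance = -$2,233.22 (Dec)
Initial deposit = cushion − low point = $2,391.62 − (-$2,233.22) = $4,624.84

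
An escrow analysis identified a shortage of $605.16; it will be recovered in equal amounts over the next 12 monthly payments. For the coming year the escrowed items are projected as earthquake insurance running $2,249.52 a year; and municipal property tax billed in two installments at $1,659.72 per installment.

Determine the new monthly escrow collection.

$514.51

Earthquake insurance = $2,249.52/yr
Municipal property tax = $1,659.72 × 2 = $3,319.44/yr
Combined annual = $2,249.52 + $3,319.44 = $5,568.96
Per month = $5,568.96 / 12 = $464.08
Monthly shortage recovery: $605.16 ÷ 12 = $50.43
Adjusted monthly = $464.08 + $50.43 = $514.51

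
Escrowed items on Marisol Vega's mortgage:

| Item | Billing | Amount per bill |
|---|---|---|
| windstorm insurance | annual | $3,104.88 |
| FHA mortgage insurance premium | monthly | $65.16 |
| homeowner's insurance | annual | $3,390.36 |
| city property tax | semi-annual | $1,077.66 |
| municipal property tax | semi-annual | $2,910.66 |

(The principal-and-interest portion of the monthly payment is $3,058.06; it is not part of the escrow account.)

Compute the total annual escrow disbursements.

$15,253.80

Windstorm insurance: $3,104.88 per year
FHA mortgage insurance premium: $65.16 × 12 = $781.92 per year
Homeowner's insurance: $3,390.36 per year
City property tax: $1,077.66 × 2 = $2,155.32 per year
Municipal property tax: $2,910.66 × 2 = $5,821.32 per year
Total per year = $15,253.80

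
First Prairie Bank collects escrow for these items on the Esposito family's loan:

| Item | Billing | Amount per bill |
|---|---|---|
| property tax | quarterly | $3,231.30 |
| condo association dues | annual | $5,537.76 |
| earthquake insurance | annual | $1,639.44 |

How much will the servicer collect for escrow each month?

Property tax = $3,231.30 × 4 = $12,925.20 per year
Condo association dues = $5,537.76 per year
Earthquake insurance = $1,639.44 per year
Annual escrow total = $20,102.40
Monthly escrow = $20,102.40 ÷ 12 = $1,675.20

$1,675.20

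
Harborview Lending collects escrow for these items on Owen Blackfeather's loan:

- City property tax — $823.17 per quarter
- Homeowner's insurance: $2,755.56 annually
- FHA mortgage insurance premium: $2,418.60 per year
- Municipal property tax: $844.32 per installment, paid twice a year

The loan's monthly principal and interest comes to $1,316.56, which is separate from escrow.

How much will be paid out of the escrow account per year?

$10,155.48

City property tax — $823.17 × 4 = $3,292.68 per year
Homeowner's insurance — $2,755.56 per year
FHA mortgage insurance premium — $2,418.60 per year
Municipal property tax — $844.32 × 2 = $1,688.64 per year
Annual escrow total = $10,155.48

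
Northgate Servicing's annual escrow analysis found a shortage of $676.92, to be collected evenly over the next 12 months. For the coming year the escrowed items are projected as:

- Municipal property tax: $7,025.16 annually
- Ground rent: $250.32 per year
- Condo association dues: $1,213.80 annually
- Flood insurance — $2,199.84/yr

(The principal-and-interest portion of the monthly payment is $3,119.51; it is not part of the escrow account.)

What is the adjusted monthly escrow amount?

$947.17

Municipal property tax — $7,025.16/yr
Ground rent — $250.32/yr
Condo association dues — $1,213.80/yr
Flood insurance — $2,199.84/yr
Yearly total = $10,689.12
Monthly escrow = $10,689.12 / 12 = $890.76
Monthly shortage recovery: $676.92 / 12 = $56.41
Adjusted monthly = $890.76 + $56.41 = $947.17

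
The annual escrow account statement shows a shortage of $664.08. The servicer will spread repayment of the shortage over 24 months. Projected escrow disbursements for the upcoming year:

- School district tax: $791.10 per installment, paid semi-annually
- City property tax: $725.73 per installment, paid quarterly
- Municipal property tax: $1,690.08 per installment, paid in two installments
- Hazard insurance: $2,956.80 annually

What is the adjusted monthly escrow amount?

$929.51

School district tax: $791.10 × 2 = $1,582.20 annually
City property tax: $725.73 × 4 = $2,902.92 annually
Municipal property tax: $1,690.08 × 2 = $3,380.16 annually
Hazard insurance: $2,956.80 annually
Combined annual = $1,582.20 + $2,902.92 + $3,380.16 + $2,956.80 = $10,822.08
Monthly = $10,822.08 / 12 = $901.84
Monthly shortage recovery: $664.08 ÷ 24 = $27.67
Adjusted monthly = $901.84 + $27.67 = $929.51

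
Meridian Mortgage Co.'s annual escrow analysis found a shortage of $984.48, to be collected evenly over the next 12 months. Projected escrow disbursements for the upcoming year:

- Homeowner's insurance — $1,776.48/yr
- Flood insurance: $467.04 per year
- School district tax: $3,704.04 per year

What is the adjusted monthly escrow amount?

Homeowner's insurance: $1,776.48 per year
Flood insurance: $467.04 per year
School district tax: $3,704.04 per year
Yearly total = $1,776.48 + $467.04 + $3,704.04 = $5,947.56
Base monthly escrow = $5,947.56 ÷ 12 = $495.63
Monthly shortage recovery: $984.48 / 12 = $82.04
New monthly escrow = $495.63 + $82.04 = $577.67

$577.67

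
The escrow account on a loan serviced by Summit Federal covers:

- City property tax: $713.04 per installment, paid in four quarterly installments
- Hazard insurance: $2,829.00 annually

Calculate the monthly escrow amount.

City property tax: $713.04 × 4 = $2,852.16 annually
Hazard insurance: $2,829.00 annually
Annual escrow total = $5,681.16
Monthly = $5,681.16 / 12 = $473.43

$473.43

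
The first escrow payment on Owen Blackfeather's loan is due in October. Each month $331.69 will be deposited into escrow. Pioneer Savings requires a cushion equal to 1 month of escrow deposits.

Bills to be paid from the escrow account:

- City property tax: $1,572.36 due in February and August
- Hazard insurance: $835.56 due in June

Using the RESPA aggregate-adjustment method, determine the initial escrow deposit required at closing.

Cushion = 1 × $331.69 = $331.69
Trial balance (start $0, +$331.69 each month, − disbursements):
  Oct: +$331.69 → $331.69
  Nov: +$331.69 → $663.38
  Dec: +$331.69 → $995.07
  Jan: +$331.69 → $1,326.76
  Feb: +$331.69 − $1,572.36 → $86.09
  Mar: +$331.69 → $417.78
  Apr: +$331.69 → $749.47
  May: +$331.69 → $1,081.16
  Jun: +$331.69 − $835.56 → $577.29
  Jul: +$331.69 → $908.98
  Aug: +$331.69 − $1,572.36 → -$331.69
  Sep: +$331.69 → $0.00
Lowest trial balance = -$331.69 (Aug)
Initial deposit = cushion − low point = $331.69 − (-$331.69) = $663.38

$663.38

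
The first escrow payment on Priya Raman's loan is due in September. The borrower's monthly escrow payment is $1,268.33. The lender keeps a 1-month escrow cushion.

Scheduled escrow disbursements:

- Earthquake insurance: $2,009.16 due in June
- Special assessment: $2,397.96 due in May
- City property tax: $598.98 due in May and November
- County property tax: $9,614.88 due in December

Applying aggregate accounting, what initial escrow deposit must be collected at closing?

$6,408.87

Cushion = 1 × $1,268.33 = $1,268.33
Trial balance (start $0, +$1,268.33 each month, − disbursements):
  Sep: +$1,268.33 → $1,268.33
  Oct: +$1,268.33 → $2,536.66
  Nov: +$1,268.33 − $598.98 → $3,206.01
  Dec: +$1,268.33 − $9,614.88 → -$5,140.54
  Jan: +$1,268.33 → -$3,872.21
  Feb: +$1,268.33 → -$2,603.88
  Mar: +$1,268.33 → -$1,335.55
  Apr: +$1,268.33 → -$67.22
  May: +$1,268.33 − $2,996.94 → -$1,795.83
  Jun: +$1,268.33 − $2,009.16 → -$2,536.66
  Jul: +$1,268.33 → -$1,268.33
  Aug: +$1,268.33 → $0.00
Lowest trial balance = -$5,140.54 (Dec)
Initial deposit = cushion − low point = $1,268.33 − (-$5,140.54) = $6,408.87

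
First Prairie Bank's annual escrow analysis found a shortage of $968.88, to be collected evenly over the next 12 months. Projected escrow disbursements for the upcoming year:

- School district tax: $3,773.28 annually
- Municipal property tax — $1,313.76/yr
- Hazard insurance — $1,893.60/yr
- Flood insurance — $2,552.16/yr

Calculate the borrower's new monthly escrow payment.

$875.14

School district tax = $3,773.28 per year
Municipal property tax = $1,313.76 per year
Hazard insurance = $1,893.60 per year
Flood insurance = $2,552.16 per year
Total annual escrow = $3,773.28 + $1,313.76 + $1,893.60 + $2,552.16 = $9,532.80
Monthly = $9,532.80 / 12 = $794.40
Monthly shortage recovery: $968.88 ÷ 12 = $80.74
New monthly escrow = $794.40 + $80.74 = $875.14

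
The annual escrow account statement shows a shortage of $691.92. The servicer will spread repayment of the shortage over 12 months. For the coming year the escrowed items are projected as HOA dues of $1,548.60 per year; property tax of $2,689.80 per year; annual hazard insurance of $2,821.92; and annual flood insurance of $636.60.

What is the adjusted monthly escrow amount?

HOA dues: $1,548.60 per year
Property tax: $2,689.80 per year
Hazard insurance: $2,821.92 per year
Flood insurance: $636.60 per year
Combined annual = $7,696.92
Per month = $7,696.92 / 12 = $641.41
Shortage per month = $691.92 ÷ 12 = $57.66
New monthly escrow = $641.41 + $57.66 = $699.07

$699.07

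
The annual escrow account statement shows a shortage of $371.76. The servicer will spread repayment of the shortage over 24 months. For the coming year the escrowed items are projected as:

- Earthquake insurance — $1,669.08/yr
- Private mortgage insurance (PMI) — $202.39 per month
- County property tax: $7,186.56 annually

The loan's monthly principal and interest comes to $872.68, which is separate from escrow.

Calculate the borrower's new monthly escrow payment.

Earthquake insurance — $1,669.08
Private mortgage insurance (PMI) — $202.39 × 12 = $2,428.68
County property tax — $7,186.56
Total annual escrow = $1,669.08 + $2,428.68 + $7,186.56 = $11,284.32
Monthly escrow = $11,284.32 / 12 = $940.36
Shortage spread = $371.76 / 24 = $15.49/mo
New monthly escrow = $940.36 + $15.49 = $955.85

$955.85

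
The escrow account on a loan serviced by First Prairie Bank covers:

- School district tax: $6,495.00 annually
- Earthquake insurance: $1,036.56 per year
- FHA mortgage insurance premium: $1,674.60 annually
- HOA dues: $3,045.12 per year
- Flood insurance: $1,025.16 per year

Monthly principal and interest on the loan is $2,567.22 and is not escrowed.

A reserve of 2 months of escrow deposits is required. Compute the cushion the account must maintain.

$2,212.74

School district tax — $6,495.00/yr
Earthquake insurance — $1,036.56/yr
FHA mortgage insurance premium — $1,674.60/yr
HOA dues — $3,045.12/yr
Flood insurance — $1,025.16/yr
Annual escrow total = $6,495.00 + $1,036.56 + $1,674.60 + $3,045.12 + $1,025.16 = $13,276.44
Monthly escrow = $13,276.44 / 12 = $1,106.37
Reserve = 2 × $1,106.37 = $2,212.74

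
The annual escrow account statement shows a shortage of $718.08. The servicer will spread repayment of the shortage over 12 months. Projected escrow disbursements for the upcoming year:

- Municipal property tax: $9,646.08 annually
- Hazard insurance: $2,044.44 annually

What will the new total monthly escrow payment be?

Municipal property tax — $9,646.08 annually
Hazard insurance — $2,044.44 annually
Total annual escrow = $11,690.52
Monthly = $11,690.52 ÷ 12 = $974.21
Shortage per month = $718.08 ÷ 12 = $59.84
Adjusted monthly = $974.21 + $59.84 = $1,034.05

$1,034.05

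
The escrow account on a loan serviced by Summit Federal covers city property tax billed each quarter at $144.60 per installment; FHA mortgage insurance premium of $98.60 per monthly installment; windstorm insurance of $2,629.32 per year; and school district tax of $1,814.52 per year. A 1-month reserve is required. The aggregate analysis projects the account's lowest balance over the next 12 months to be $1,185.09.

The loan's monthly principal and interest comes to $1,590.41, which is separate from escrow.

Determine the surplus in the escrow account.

City property tax = $144.60 × 4 = $578.40
FHA mortgage insurance premium = $98.60 × 12 = $1,183.20
Windstorm insurance = $2,629.32
School district tax = $1,814.52
Annual escrow total = $578.40 + $1,183.20 + $2,629.32 + $1,814.52 = $6,205.44
Monthly escrow = $6,205.44 ÷ 12 = $517.12
Cushion = 1 × $517.12 = $517.12
Excess over cushion: $1,185.09 − $517.12 = $667.97

$667.97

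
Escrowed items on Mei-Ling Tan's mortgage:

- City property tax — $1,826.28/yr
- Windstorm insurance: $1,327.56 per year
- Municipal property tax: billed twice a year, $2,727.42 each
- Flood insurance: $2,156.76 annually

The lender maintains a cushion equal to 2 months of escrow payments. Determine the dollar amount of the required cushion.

City property tax — $1,826.28 per year
Windstorm insurance — $1,327.56 per year
Municipal property tax — $2,727.42 × 2 = $5,454.84 per year
Flood insurance — $2,156.76 per year
Total per year = $1,826.28 + $1,327.56 + $5,454.84 + $2,156.76 = $10,765.44
Per month = $10,765.44 ÷ 12 = $897.12
Required cushion = 2 × $897.12 = $1,794.24

$1,794.24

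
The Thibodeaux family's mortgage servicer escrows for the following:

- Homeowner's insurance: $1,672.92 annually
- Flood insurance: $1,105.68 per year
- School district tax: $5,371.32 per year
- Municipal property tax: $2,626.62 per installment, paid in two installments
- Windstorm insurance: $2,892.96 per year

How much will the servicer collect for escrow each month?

Homeowner's insurance = $1,672.92/yr
Flood insurance = $1,105.68/yr
School district tax = $5,371.32/yr
Municipal property tax = $2,626.62 × 2 = $5,253.24/yr
Windstorm insurance = $2,892.96/yr
Total per year = $16,296.12
Monthly = $16,296.12 ÷ 12 = $1,358.01

$1,358.01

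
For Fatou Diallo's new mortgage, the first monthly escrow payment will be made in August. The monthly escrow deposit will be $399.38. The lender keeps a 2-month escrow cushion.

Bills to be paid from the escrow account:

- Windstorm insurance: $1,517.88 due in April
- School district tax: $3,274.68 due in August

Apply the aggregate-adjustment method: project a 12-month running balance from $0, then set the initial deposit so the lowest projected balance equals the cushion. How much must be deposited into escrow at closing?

$3,674.06

Cushion = 2 × $399.38 = $798.76
Trial balance (start $0, +$399.38 each month, − disbursements):
  Aug: +$399.38 − $3,274.68 → -$2,875.30
  Sep: +$399.38 → -$2,475.92
  Oct: +$399.38 → -$2,076.54
  Nov: +$399.38 → -$1,677.16
  Dec: +$399.38 → -$1,277.78
  Jan: +$399.38 → -$878.40
  Feb: +$399.38 → -$479.02
  Mar: +$399.38 → -$79.64
  Apr: +$399.38 − $1,517.88 → -$1,198.14
  May: +$399.38 → -$798.76
  Jun: +$399.38 → -$399.38
  Jul: +$399.38 → $0.00
Lowest trial balance = -$2,875.30 (Aug)
Initial deposit = cushion − low point = $798.76 − (-$2,875.30) = $3,674.06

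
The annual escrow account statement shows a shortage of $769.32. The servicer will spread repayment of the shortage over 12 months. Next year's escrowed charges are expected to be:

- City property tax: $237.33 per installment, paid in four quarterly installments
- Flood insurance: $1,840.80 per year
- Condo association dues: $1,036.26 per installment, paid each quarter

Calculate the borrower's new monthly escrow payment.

$642.04

City property tax = $237.33 × 4 = $949.32
Flood insurance = $1,840.80
Condo association dues = $1,036.26 × 4 = $4,145.04
Combined annual = $6,935.16
Base monthly escrow = $6,935.16 / 12 = $577.93
Monthly shortage recovery: $769.32 ÷ 12 = $64.11
Adjusted monthly = $577.93 + $64.11 = $642.04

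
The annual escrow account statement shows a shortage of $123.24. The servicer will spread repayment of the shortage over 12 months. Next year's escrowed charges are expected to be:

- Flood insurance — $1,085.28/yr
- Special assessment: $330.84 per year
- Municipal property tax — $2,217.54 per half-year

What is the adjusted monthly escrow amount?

Flood insurance: $1,085.28 per year
Special assessment: $330.84 per year
Municipal property tax: $2,217.54 × 2 = $4,435.08 per year
Annual escrow total = $1,085.28 + $330.84 + $4,435.08 = $5,851.20
Monthly escrow = $5,851.20 / 12 = $487.60
Monthly shortage recovery: $123.24 / 12 = $10.27
New monthly escrow = $487.60 + $10.27 = $497.87

$497.87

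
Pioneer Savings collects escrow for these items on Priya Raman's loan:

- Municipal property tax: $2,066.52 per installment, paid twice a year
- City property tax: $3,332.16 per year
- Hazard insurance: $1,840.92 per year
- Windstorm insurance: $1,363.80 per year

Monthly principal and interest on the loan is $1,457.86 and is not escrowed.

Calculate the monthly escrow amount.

$889.16

Municipal property tax = $2,066.52 × 2 = $4,133.04 per year
City property tax = $3,332.16 per year
Hazard insurance = $1,840.92 per year
Windstorm insurance = $1,363.80 per year
Total annual escrow = $4,133.04 + $3,332.16 + $1,840.92 + $1,363.80 = $10,669.92
Monthly escrow = $10,669.92 / 12 = $889.16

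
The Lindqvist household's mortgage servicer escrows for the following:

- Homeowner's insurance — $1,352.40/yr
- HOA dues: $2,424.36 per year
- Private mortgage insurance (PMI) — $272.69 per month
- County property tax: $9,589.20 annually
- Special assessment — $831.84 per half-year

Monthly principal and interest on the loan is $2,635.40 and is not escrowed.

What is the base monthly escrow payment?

$1,525.16

Homeowner's insurance — $1,352.40 per year
HOA dues — $2,424.36 per year
Private mortgage insurance (PMI) — $272.69 × 12 = $3,272.28 per year
County property tax — $9,589.20 per year
Special assessment — $831.84 × 2 = $1,663.68 per year
Combined annual = $1,352.40 + $2,424.36 + $3,272.28 + $9,589.20 + $1,663.68 = $18,301.92
Base monthly escrow = $18,301.92 / 12 = $1,525.16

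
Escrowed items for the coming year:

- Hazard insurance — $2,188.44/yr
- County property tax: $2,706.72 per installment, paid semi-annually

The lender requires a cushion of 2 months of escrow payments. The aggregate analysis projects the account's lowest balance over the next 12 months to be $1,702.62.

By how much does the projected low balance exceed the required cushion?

$435.64

Hazard insurance = $2,188.44/yr
County property tax = $2,706.72 × 2 = $5,413.44/yr
Annual escrow total = $7,601.88
Per month = $7,601.88 ÷ 12 = $633.49
Required cushion = 2 × $633.49 = $1,266.98
Surplus = $1,702.62 − $1,266.98 = $435.64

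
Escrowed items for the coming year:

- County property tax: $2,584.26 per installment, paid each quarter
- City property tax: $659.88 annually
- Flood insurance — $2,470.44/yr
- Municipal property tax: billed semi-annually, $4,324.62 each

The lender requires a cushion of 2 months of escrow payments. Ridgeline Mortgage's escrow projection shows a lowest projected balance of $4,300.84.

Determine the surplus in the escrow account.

County property tax — $2,584.26 × 4 = $10,337.04 annually
City property tax — $659.88 annually
Flood insurance — $2,470.44 annually
Municipal property tax — $4,324.62 × 2 = $8,649.24 annually
Total annual escrow = $22,116.60
Base monthly escrow = $22,116.60 ÷ 12 = $1,843.05
Cushion = 2 × $1,843.05 = $3,686.10
Excess over cushion: $4,300.84 − $3,686.10 = $614.74

$614.74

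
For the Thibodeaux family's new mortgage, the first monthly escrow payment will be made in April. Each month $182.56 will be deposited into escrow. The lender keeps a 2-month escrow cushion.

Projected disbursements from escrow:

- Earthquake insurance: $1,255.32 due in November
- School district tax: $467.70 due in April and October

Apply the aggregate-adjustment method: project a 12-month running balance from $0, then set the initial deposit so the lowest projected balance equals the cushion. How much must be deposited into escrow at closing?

$1,095.36

Cushion = 2 × $182.56 = $365.12
Trial balance (start $0, +$182.56 each month, − disbursements):
  Apr: +$182.56 − $467.70 → -$285.14
  May: +$182.56 → -$102.58
  Jun: +$182.56 → $79.98
  Jul: +$182.56 → $262.54
  Aug: +$182.56 → $445.10
  Sep: +$182.56 → $627.66
  Oct: +$182.56 − $467.70 → $342.52
  Nov: +$182.56 − $1,255.32 → -$730.24
  Dec: +$182.56 → -$547.68
  Jan: +$182.56 → -$365.12
  Feb: +$182.56 → -$182.56
  Mar: +$182.56 → $0.00
Lowest trial balance = -$730.24 (Nov)
Initial deposit = cushion − low point = $365.12 − (-$730.24) = $1,095.36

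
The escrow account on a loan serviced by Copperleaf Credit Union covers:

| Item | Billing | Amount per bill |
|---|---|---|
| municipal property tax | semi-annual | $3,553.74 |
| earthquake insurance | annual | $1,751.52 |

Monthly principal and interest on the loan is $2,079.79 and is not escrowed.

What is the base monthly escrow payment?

$738.25

Municipal property tax: $3,553.74 × 2 = $7,107.48/yr
Earthquake insurance: $1,751.52/yr
Annual escrow total = $8,859.00
Per month = $8,859.00 / 12 = $738.25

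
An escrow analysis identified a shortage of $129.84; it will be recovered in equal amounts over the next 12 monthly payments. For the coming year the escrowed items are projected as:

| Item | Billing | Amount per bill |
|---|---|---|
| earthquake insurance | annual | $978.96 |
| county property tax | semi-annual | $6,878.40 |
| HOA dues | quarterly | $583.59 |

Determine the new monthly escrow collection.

Earthquake insurance: $978.96 annually
County property tax: $6,878.40 × 2 = $13,756.80 annually
HOA dues: $583.59 × 4 = $2,334.36 annually
Annual escrow total = $978.96 + $13,756.80 + $2,334.36 = $17,070.12
Base monthly escrow = $17,070.12 ÷ 12 = $1,422.51
Shortage spread = $129.84 / 12 = $10.82/mo
New monthly escrow = $1,422.51 + $10.82 = $1,433.33

$1,433.33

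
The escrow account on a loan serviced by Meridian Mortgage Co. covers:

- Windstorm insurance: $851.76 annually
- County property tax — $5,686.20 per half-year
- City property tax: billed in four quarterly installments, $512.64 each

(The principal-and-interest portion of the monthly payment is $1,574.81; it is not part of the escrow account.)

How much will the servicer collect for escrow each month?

$1,189.56

Windstorm insurance = $851.76 annually
County property tax = $5,686.20 × 2 = $11,372.40 annually
City property tax = $512.64 × 4 = $2,050.56 annually
Yearly total = $851.76 + $11,372.40 + $2,050.56 = $14,274.72
Per month = $14,274.72 / 12 = $1,189.56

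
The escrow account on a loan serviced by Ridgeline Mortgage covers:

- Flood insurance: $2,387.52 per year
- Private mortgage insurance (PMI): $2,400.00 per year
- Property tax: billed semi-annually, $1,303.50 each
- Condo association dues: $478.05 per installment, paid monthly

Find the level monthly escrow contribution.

Flood insurance — $2,387.52 annually
Private mortgage insurance (PMI) — $2,400.00 annually
Property tax — $1,303.50 × 2 = $2,607.00 annually
Condo association dues — $478.05 × 12 = $5,736.60 annually
Combined annual = $2,387.52 + $2,400.00 + $2,607.00 + $5,736.60 = $13,131.12
Base monthly escrow = $13,131.12 / 12 = $1,094.26

$1,094.26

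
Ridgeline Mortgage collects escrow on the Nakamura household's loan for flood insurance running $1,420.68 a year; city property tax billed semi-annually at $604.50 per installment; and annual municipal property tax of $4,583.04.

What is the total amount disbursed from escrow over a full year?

Flood insurance = $1,420.68/yr
City property tax = $604.50 × 2 = $1,209.00/yr
Municipal property tax = $4,583.04/yr
Total annual escrow = $7,212.72

$7,212.72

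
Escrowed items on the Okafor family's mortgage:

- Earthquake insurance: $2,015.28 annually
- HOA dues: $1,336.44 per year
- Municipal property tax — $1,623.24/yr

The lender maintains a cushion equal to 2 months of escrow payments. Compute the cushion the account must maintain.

$829.16

Earthquake insurance — $2,015.28 per year
HOA dues — $1,336.44 per year
Municipal property tax — $1,623.24 per year
Annual escrow total = $2,015.28 + $1,336.44 + $1,623.24 = $4,974.96
Monthly = $4,974.96 ÷ 12 = $414.58
Cushion = 2 × $414.58 = $829.16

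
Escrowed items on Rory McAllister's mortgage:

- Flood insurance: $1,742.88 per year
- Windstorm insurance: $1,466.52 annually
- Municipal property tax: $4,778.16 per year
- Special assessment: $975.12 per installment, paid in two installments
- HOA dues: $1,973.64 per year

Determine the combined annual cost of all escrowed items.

$11,911.44

Flood insurance — $1,742.88 per year
Windstorm insurance — $1,466.52 per year
Municipal property tax — $4,778.16 per year
Special assessment — $975.12 × 2 = $1,950.24 per year
HOA dues — $1,973.64 per year
Yearly total = $11,911.44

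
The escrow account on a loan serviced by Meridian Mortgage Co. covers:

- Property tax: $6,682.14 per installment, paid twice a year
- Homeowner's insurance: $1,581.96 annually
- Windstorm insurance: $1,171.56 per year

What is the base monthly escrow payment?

$1,343.15

Property tax — $6,682.14 × 2 = $13,364.28 annually
Homeowner's insurance — $1,581.96 annually
Windstorm insurance — $1,171.56 annually
Total annual escrow = $16,117.80
Base monthly escrow = $16,117.80 ÷ 12 = $1,343.15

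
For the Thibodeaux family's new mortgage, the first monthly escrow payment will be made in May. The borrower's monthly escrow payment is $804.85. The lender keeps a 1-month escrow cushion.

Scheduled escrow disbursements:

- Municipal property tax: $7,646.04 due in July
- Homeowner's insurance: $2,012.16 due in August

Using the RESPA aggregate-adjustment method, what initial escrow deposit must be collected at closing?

Cushion = 1 × $804.85 = $804.85
Trial balance (start $0, +$804.85 each month, − disbursements):
  May: +$804.85 → $804.85
  Jun: +$804.85 → $1,609.70
  Jul: +$804.85 − $7,646.04 → -$5,231.49
  Aug: +$804.85 − $2,012.16 → -$6,438.80
  Sep: +$804.85 → -$5,633.95
  Oct: +$804.85 → -$4,829.10
  Nov: +$804.85 → -$4,024.25
  Dec: +$804.85 → -$3,219.40
  Jan: +$804.85 → -$2,414.55
  Feb: +$804.85 → -$1,609.70
  Mar: +$804.85 → -$804.85
  Apr: +$804.85 → $0.00
Lowest trial balance = -$6,438.80 (Aug)
Initial deposit = cushion − low point = $804.85 − (-$6,438.80) = $7,243.65

$7,243.65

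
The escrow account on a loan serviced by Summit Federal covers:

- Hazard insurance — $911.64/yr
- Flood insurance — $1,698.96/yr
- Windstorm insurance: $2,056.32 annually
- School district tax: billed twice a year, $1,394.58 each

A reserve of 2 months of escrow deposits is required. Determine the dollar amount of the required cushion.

$1,242.68

Hazard insurance — $911.64 per year
Flood insurance — $1,698.96 per year
Windstorm insurance — $2,056.32 per year
School district tax — $1,394.58 × 2 = $2,789.16 per year
Total annual escrow = $911.64 + $1,698.96 + $2,056.32 + $2,789.16 = $7,456.08
Monthly = $7,456.08 ÷ 12 = $621.34
Required cushion = 2 × $621.34 = $1,242.68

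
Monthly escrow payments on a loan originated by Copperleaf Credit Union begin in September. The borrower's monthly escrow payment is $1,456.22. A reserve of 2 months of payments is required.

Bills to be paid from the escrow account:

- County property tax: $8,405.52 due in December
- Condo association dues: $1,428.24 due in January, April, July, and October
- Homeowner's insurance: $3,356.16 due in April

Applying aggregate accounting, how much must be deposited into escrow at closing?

$7,309.08

Cushion = 2 × $1,456.22 = $2,912.44
Trial balance (start $0, +$1,456.22 each month, − disbursements):
  Sep: +$1,456.22 → $1,456.22
  Oct: +$1,456.22 − $1,428.24 → $1,484.20
  Nov: +$1,456.22 → $2,940.42
  Dec: +$1,456.22 − $8,405.52 → -$4,008.88
  Jan: +$1,456.22 − $1,428.24 → -$3,980.90
  Feb: +$1,456.22 → -$2,524.68
  Mar: +$1,456.22 → -$1,068.46
  Apr: +$1,456.22 − $4,784.40 → -$4,396.64
  May: +$1,456.22 → -$2,940.42
  Jun: +$1,456.22 → -$1,484.20
  Jul: +$1,456.22 − $1,428.24 → -$1,456.22
  Aug: +$1,456.22 → $0.00
Lowest trial balance = -$4,396.64 (Apr)
Initial deposit = cushion − low point = $2,912.44 − (-$4,396.64) = $7,309.08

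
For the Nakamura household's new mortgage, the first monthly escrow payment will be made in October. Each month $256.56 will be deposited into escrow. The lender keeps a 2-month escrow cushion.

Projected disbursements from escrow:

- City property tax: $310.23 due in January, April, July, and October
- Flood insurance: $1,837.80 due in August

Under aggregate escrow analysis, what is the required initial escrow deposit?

$769.68

Cushion = 2 × $256.56 = $513.12
Trial balance (start $0, +$256.56 each month, − disbursements):
  Oct: +$256.56 − $310.23 → -$53.67
  Nov: +$256.56 → $202.89
  Dec: +$256.56 → $459.45
  Jan: +$256.56 − $310.23 → $405.78
  Feb: +$256.56 → $662.34
  Mar: +$256.56 → $918.90
  Apr: +$256.56 − $310.23 → $865.23
  May: +$256.56 → $1,121.79
  Jun: +$256.56 → $1,378.35
  Jul: +$256.56 − $310.23 → $1,324.68
  Aug: +$256.56 − $1,837.80 → -$256.56
  Sep: +$256.56 → $0.00
Lowest trial balance = -$256.56 (Aug)
Initial deposit = cushion − low point = $513.12 − (-$256.56) = $769.68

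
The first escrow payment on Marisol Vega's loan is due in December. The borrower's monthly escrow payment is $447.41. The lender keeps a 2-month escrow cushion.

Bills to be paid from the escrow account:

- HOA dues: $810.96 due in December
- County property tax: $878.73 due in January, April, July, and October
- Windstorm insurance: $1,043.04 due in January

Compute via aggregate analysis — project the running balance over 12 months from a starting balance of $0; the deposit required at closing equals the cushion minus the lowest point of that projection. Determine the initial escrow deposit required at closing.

Cushion = 2 × $447.41 = $894.82
Trial balance (start $0, +$447.41 each month, − disbursements):
  Dec: +$447.41 − $810.96 → -$363.55
  Jan: +$447.41 − $1,921.77 → -$1,837.91
  Feb: +$447.41 → -$1,390.50
  Mar: +$447.41 → -$943.09
  Apr: +$447.41 − $878.73 → -$1,374.41
  May: +$447.41 → -$927.00
  Jun: +$447.41 → -$479.59
  Jul: +$447.41 − $878.73 → -$910.91
  Aug: +$447.41 → -$463.50
  Sep: +$447.41 → -$16.09
  Oct: +$447.41 − $878.73 → -$447.41
  Nov: +$447.41 → $0.00
Lowest trial balance = -$1,837.91 (Jan)
Initial deposit = cushion − low point = $894.82 − (-$1,837.91) = $2,732.73

$2,732.73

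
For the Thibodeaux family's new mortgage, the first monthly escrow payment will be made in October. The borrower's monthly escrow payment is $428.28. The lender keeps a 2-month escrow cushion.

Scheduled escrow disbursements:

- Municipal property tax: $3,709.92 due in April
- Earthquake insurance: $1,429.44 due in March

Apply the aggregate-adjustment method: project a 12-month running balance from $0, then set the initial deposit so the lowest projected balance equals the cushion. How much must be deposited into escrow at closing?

Cushion = 2 × $428.28 = $856.56
Trial balance (start $0, +$428.28 each month, − disbursements):
  Oct: +$428.28 → $428.28
  Nov: +$428.28 → $856.56
  Dec: +$428.28 → $1,284.84
  Jan: +$428.28 → $1,713.12
  Feb: +$428.28 → $2,141.40
  Mar: +$428.28 − $1,429.44 → $1,140.24
  Apr: +$428.28 − $3,709.92 → -$2,141.40
  May: +$428.28 → -$1,713.12
  Jun: +$428.28 → -$1,284.84
  Jul: +$428.28 → -$856.56
  Aug: +$428.28 → -$428.28
  Sep: +$428.28 → $0.00
Lowest trial balance = -$2,141.40 (Apr)
Initial deposit = cushion − low point = $856.56 − (-$2,141.40) = $2,997.96

$2,997.96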